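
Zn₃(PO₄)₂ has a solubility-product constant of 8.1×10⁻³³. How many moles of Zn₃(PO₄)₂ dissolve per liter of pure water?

Zn₃(PO₄)₂(s) ⇌ 3 Zn²⁺(aq) + 2 PO₄³⁻(aq)
Call the molar solubility s, so that [Zn²⁺] = 3s and [PO₄³⁻] = 2s.
Ksp = [Zn²⁺]^3[PO₄³⁻]^2 = (3s)^3 · (2s)^2 = 108s^5
108s^5 = 8.1×10⁻³³  ⇒  s^5 = 7.5×10⁻³⁵
s = 1.5×10⁻⁷ mol/L

1.5×10⁻⁷ M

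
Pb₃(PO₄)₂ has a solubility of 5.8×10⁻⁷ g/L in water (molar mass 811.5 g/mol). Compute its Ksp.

Ksp = 2.0×10⁻⁴⁴

s = (5.8×10⁻⁷ g L⁻¹)/(811.5 g mol⁻¹) = 7.147×10⁻¹⁰ M
Pb₃(PO₄)₂(s) ⇌ 3 Pb²⁺(aq) + 2 PO₄³⁻(aq)
For each mole of Pb₃(PO₄)₂ that dissolves per liter, [Pb²⁺] = 3s and [PO₄³⁻] = 2s; let s denote this solubility.
Ksp = [Pb²⁺]^3[PO₄³⁻]^2 = (3s)^3 · (2s)^2 = 108s^5
Ksp = 108 × (7.147×10⁻¹⁰)^5 = 2.0×10⁻⁴⁴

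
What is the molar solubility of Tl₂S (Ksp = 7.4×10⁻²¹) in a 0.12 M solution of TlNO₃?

5.1×10⁻¹⁹ M

Tl₂S(s) ⇌ 2 Tl⁺(aq) + S²⁻(aq)
Let s be the solubility of Tl₂S here. The common ion gives [Tl⁺] ≈ 0.12 M, and [S²⁻] = s.
Ksp = [Tl⁺]^2[S²⁻] = (0.12)^2s
s = 7.4×10⁻²¹ / (0.12)^2 = 5.1×10⁻¹⁹
s = 5.1×10⁻¹⁹ M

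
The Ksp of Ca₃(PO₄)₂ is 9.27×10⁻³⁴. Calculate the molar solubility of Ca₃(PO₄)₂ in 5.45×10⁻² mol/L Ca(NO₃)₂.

1.20×10⁻¹⁵ M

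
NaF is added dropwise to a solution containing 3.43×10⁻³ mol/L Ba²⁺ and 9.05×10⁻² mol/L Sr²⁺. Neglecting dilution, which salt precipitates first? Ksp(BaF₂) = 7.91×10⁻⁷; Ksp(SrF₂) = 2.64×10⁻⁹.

SrF₂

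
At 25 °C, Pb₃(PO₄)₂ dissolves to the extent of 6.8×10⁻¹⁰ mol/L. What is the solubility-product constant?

Ksp = 1.6×10⁻⁴⁴

Pb₃(PO₄)₂(s) ⇌ 3 Pb²⁺(aq) + 2 PO₄³⁻(aq)
Let s be the molar solubility. Then [Pb²⁺] = 3s and [PO₄³⁻] = 2s.
Ksp = [Pb²⁺]^3[PO₄³⁻]^2 = (3s)^3 · (2s)^2 = 108s^5
Ksp = 108 × (6.8×10⁻¹⁰)^5 = 1.6×10⁻⁴⁴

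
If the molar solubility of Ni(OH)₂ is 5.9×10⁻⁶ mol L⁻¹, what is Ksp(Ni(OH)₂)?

Ni(OH)₂(s) ⇌ Ni²⁺(aq) + 2 OH⁻(aq)
With molar solubility s: [Ni²⁺] = s, [OH⁻] = 2s.
Ksp = [Ni²⁺][OH⁻]^2 = s · (2s)^2 = 4s^3
Ksp = 4 × (5.9×10⁻⁶)^3 = 8.2×10⁻¹⁶

Ksp = 8.2×10⁻¹⁶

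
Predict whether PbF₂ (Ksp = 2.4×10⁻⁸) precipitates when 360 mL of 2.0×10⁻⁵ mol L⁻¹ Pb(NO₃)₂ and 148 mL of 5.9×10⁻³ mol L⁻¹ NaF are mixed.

The combined volume is 508 mL.
[Pb²⁺] = (2.0×10⁻⁵)(360)/508 = 1.4×10⁻⁵ mol L⁻¹
[F⁻] = (5.9×10⁻³)(148)/508 = 1.7×10⁻³ mol L⁻¹
Q = [Pb²⁺][F⁻]^2 = 4.2×10⁻¹¹
Q < Ksp (4.2×10⁻¹¹ vs 2.4×10⁻⁸); the solution remains unsaturated and no precipitate forms.

No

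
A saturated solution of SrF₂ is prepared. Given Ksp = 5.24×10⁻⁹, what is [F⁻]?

2.19×10⁻³ M

SrF₂(s) ⇌ Sr²⁺(aq) + 2 F⁻(aq)
For each mole of SrF₂ that dissolves per liter, [Sr²⁺] = s and [F⁻] = 2s; let s denote this solubility.
Ksp = [Sr²⁺][F⁻]^2 = s · (2s)^2 = 4s^3 = 5.24×10⁻⁹
s = 1.09×10⁻³ mol L⁻¹
[F⁻] = 2s = 2.19×10⁻³ mol L⁻¹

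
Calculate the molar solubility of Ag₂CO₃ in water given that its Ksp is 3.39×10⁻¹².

9.46×10⁻⁵ M

Ag₂CO₃(s) ⇌ 2 Ag⁺(aq) + CO₃²⁻(aq)
Call the molar solubility s, so that [Ag⁺] = 2s and [CO₃²⁻] = s.
Ksp = [Ag⁺]^2[CO₃²⁻] = (2s)^2 · s = 4s^3
4s^3 = 3.39×10⁻¹²  ⇒  s^3 = 8.48×10⁻¹³
s = 9.46×10⁻⁵ M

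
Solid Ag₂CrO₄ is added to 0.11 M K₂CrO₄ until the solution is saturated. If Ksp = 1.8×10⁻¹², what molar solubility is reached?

2.0×10⁻⁶ M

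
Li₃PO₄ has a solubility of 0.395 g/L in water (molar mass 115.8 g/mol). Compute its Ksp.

s = (0.395 g L⁻¹)/(115.8 g mol⁻¹) = 3.4111×10⁻³ M
Li₃PO₄(s) ⇌ 3 Li⁺(aq) + PO₄³⁻(aq)
Call the molar solubility s, so that [Li⁺] = 3s and [PO₄³⁻] = s.
Ksp = [Li⁺]^3[PO₄³⁻] = (3s)^3 · s = 27s^4
Ksp = 27 × (3.4111×10⁻³)^4 = 3.66×10⁻⁹

Ksp = 3.66×10⁻⁹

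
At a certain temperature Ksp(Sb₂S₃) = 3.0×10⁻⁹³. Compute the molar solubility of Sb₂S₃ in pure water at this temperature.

1.2×10⁻¹⁹ M

Sb₂S₃(s) ⇌ 2 Sb³⁺(aq) + 3 S²⁻(aq)
For each mole of Sb₂S₃ that dissolves per liter, [Sb³⁺] = 2s and [S²⁻] = 3s; let s denote this solubility.
Ksp = [Sb³⁺]^2[S²⁻]^3 = (2s)^2 · (3s)^3 = 108s^5
108s^5 = 3.0×10⁻⁹³  ⇒  s^5 = 2.8×10⁻⁹⁵
Taking the 5th root, s = 1.2×10⁻¹⁹ mol L⁻¹.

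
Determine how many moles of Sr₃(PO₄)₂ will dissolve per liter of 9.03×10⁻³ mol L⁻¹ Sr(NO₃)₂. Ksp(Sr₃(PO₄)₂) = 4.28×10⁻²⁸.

Sr₃(PO₄)₂(s) ⇌ 3 Sr²⁺(aq) + 2 PO₄³⁻(aq)
Sr²⁺ is already present at 9.03×10⁻³ mol L⁻¹. If s mol/L of Sr₃(PO₄)₂ dissolves, [PO₄³⁻] = 2s while [Sr²⁺] ≈ 9.03×10⁻³ mol L⁻¹.
Ksp = [Sr²⁺]^3[PO₄³⁻]^2 = (9.03×10⁻³)^3(2s)^2
(2s)^2 = 4.28×10⁻²⁸ / (9.03×10⁻³)^3 = 5.81×10⁻²²
s = 1.21×10⁻¹¹ mol L⁻¹

1.21×10⁻¹¹ M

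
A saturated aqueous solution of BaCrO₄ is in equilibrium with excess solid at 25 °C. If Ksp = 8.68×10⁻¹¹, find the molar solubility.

9.32×10⁻⁶ M

BaCrO₄(s) ⇌ Ba²⁺(aq) + CrO₄²⁻(aq)
For each mole of BaCrO₄ that dissolves per liter, [Ba²⁺] = s and [CrO₄²⁻] = s; let s denote this solubility.
Ksp = [Ba²⁺][CrO₄²⁻] = s · s = s^2
s^2 = 8.68×10⁻¹¹
s = (8.68×10⁻¹¹)^(1/2) = 9.32×10⁻⁶ mol/L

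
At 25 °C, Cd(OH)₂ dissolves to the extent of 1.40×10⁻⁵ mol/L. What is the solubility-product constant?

Ksp = 1.10×10⁻¹⁴

Cd(OH)₂(s) ⇌ Cd²⁺(aq) + 2 OH⁻(aq)
With molar solubility s: [Cd²⁺] = s, [OH⁻] = 2s.
Ksp = [Cd²⁺][OH⁻]^2 = s · (2s)^2 = 4s^3
Ksp = 4 × (1.40×10⁻⁵)^3 = 1.10×10⁻¹⁴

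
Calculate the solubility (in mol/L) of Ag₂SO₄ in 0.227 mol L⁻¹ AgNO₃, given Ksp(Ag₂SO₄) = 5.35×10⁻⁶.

1.04×10⁻⁴ M

Ag₂SO₄(s) ⇌ 2 Ag⁺(aq) + SO₄²⁻(aq)
The solution already contains Ag⁺ at 0.227 mol L⁻¹. Let s be the molar solubility of Ag₂SO₄.
[Ag⁺] ≈ 0.227 mol L⁻¹ (common ion dominates); [SO₄²⁻] = s.
Ksp = [Ag⁺]^2[SO₄²⁻] = (0.227)^2s
s = 5.35×10⁻⁶ / (0.227)^2 = 1.04×10⁻⁴
s = 1.04×10⁻⁴ mol L⁻¹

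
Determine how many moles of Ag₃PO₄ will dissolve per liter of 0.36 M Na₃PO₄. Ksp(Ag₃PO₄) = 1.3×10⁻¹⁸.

Ag₃PO₄(s) ⇌ 3 Ag⁺(aq) + PO₄³⁻(aq)
The solution already contains PO₄³⁻ at 0.36 M. Let s be the molar solubility of Ag₃PO₄.
[PO₄³⁻] ≈ 0.36 M (common ion dominates); [Ag⁺] = 3s.
Ksp = [Ag⁺]^3[PO₄³⁻] = (3s)^3(0.36)
(3s)^3 = 1.3×10⁻¹⁸ / (0.36) = 3.6×10⁻¹⁸
s = 5.1×10⁻⁷ M

5.1×10⁻⁷ M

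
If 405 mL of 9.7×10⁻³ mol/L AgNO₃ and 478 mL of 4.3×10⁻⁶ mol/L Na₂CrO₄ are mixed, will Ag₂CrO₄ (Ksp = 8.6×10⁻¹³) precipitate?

Total volume after mixing = 405 + 478 = 883 mL.
[Ag⁺] = (9.7×10⁻³)(405)/883 = 4.4×10⁻³ mol/L
[CrO₄²⁻] = (4.3×10⁻⁶)(478)/883 = 2.3×10⁻⁶ mol/L
Q = [Ag⁺]^2[CrO₄²⁻] = 4.6×10⁻¹¹
Since Q (4.6×10⁻¹¹) exceeds Ksp (8.6×10⁻¹³), Ag₂CrO₄ will precipitate.

Yes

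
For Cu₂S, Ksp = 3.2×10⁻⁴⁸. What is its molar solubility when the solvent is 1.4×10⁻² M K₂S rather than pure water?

7.6×10⁻²⁴ M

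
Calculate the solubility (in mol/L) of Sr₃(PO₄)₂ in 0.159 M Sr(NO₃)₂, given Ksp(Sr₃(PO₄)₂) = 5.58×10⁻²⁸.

1.86×10⁻¹³ M

Sr₃(PO₄)₂(s) ⇌ 3 Sr²⁺(aq) + 2 PO₄³⁻(aq)
The solution already contains Sr²⁺ at 0.159 M. Let s be the molar solubility of Sr₃(PO₄)₂.
[Sr²⁺] ≈ 0.159 M (common ion dominates); [PO₄³⁻] = 2s.
Ksp = [Sr²⁺]^3[PO₄³⁻]^2 = (0.159)^3(2s)^2
(2s)^2 = 5.58×10⁻²⁸ / (0.159)^3 = 1.39×10⁻²⁵
s = 1.86×10⁻¹³ M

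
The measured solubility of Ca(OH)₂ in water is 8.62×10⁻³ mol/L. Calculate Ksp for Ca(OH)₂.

Ksp = 2.56×10⁻⁶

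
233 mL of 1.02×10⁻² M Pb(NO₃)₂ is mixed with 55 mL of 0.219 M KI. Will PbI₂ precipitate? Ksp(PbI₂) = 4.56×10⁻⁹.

Yes

After mixing, V = 233 mL + 55 mL = 288 mL.
[Pb²⁺] = (1.02×10⁻²)(233)/288 = 8.25×10⁻³ M
[I⁻] = (0.219)(55)/288 = 4.18×10⁻² M
Q = [Pb²⁺][I⁻]^2 = 1.44×10⁻⁵
Because Q > Ksp (1.44×10⁻⁵ vs 4.56×10⁻⁹), a precipitate of PbI₂ forms.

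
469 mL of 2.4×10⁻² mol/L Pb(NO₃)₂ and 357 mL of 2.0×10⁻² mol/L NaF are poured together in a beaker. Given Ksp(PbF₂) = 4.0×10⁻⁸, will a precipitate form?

The combined volume is 826 mL.
[Pb²⁺] = (2.4×10⁻²)(469)/826 = 1.4×10⁻² mol/L
[F⁻] = (2.0×10⁻²)(357)/826 = 8.6×10⁻³ mol/L
Q = [Pb²⁺][F⁻]^2 = 1.0×10⁻⁶
Because Q > Ksp (1.0×10⁻⁶ vs 4.0×10⁻⁸), a precipitate of PbF₂ forms.

Yes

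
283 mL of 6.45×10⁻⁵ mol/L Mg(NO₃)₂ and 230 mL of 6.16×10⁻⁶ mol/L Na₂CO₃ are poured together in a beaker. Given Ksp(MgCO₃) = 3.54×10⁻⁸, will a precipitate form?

Total volume after mixing = 283 + 230 = 513 mL.
[Mg²⁺] = (6.45×10⁻⁵)(283)/513 = 3.56×10⁻⁵ mol/L
[CO₃²⁻] = (6.16×10⁻⁶)(230)/513 = 2.76×10⁻⁶ mol/L
Q = [Mg²⁺][CO₃²⁻] = 9.83×10⁻¹¹
Q < Ksp (9.83×10⁻¹¹ vs 3.54×10⁻⁸); the solution remains unsaturated and no precipitate forms.

No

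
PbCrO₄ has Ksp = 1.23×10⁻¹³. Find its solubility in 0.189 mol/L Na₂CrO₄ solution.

PbCrO₄(s) ⇌ Pb²⁺(aq) + CrO₄²⁻(aq)
Let s be the solubility of PbCrO₄ here. The common ion gives [CrO₄²⁻] ≈ 0.189 mol/L, and [Pb²⁺] = s.
Ksp = [Pb²⁺][CrO₄²⁻] = s(0.189)
s = 1.23×10⁻¹³ / (0.189) = 6.51×10⁻¹³
s = 6.51×10⁻¹³ mol/L

6.51×10⁻¹³ M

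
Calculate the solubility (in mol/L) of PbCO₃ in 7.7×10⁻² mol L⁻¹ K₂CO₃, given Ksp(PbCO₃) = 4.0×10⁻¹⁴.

PbCO₃(s) ⇌ Pb²⁺(aq) + CO₃²⁻(aq)
With CO₃²⁻ already at 7.7×10⁻² mol L⁻¹ and s small, take [CO₃²⁻] ≈ 7.7×10⁻² mol L⁻¹ and [Pb²⁺] = s.
Ksp = [Pb²⁺][CO₃²⁻] = s(7.7×10⁻²)
s = 4.0×10⁻¹⁴ / (7.7×10⁻²) = 5.2×10⁻¹³
s = 5.2×10⁻¹³ mol L⁻¹

5.2×10⁻¹³ M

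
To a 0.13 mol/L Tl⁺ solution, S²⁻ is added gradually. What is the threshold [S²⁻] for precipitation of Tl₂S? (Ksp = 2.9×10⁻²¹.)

Precipitation begins when Q = Ksp.
Tl₂S(s) ⇌ 2 Tl⁺(aq) + S²⁻(aq)
Ksp = [Tl⁺]^2[S²⁻] = [S²⁻](0.13)^2
[S²⁻] = 2.9×10⁻²¹ / (0.13)^2 = 1.7×10⁻¹⁹
[S²⁻] = 1.7×10⁻¹⁹ mol/L

1.7×10⁻¹⁹ M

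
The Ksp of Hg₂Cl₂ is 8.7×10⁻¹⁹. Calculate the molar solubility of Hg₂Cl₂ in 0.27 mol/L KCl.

1.2×10⁻¹⁷ M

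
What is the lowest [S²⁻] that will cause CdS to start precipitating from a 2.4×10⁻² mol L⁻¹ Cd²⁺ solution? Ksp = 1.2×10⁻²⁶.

The threshold for precipitation is Q = Ksp.
CdS(s) ⇌ Cd²⁺(aq) + S²⁻(aq)
Ksp = [Cd²⁺][S²⁻] = [S²⁻](2.4×10⁻²)
[S²⁻] = 1.2×10⁻²⁶ / (2.4×10⁻²) = 5.0×10⁻²⁵
[S²⁻] = 5.0×10⁻²⁵ mol L⁻¹

5.0×10⁻²⁵ M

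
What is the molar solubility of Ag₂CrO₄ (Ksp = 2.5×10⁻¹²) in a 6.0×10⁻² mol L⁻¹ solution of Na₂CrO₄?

Ag₂CrO₄(s) ⇌ 2 Ag⁺(aq) + CrO₄²⁻(aq)
CrO₄²⁻ is already present at 6.0×10⁻² mol L⁻¹. If s mol/L of Ag₂CrO₄ dissolves, [Ag⁺] = 2s while [CrO₄²⁻] ≈ 6.0×10⁻² mol L⁻¹.
Ksp = [Ag⁺]^2[CrO₄²⁻] = (2s)^2(6.0×10⁻²)
(2s)^2 = 2.5×10⁻¹² / (6.0×10⁻²) = 4.2×10⁻¹¹
s = 3.2×10⁻⁶ mol L⁻¹

3.2×10⁻⁶ M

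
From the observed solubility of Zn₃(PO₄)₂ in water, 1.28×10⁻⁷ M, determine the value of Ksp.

Ksp = 3.71×10⁻³³

Zn₃(PO₄)₂(s) ⇌ 3 Zn²⁺(aq) + 2 PO₄³⁻(aq)
If s mol/L of Zn₃(PO₄)₂ dissolves, [Zn²⁺] = 3s and [PO₄³⁻] = 2s.
Ksp = [Zn²⁺]^3[PO₄³⁻]^2 = (3s)^3 · (2s)^2 = 108s^5
Ksp = 108 × (1.28×10⁻⁷)^5 = 3.71×10⁻³³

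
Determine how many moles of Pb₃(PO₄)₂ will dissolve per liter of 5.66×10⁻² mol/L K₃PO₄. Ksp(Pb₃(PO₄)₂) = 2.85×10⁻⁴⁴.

Pb₃(PO₄)₂(s) ⇌ 3 Pb²⁺(aq) + 2 PO₄³⁻(aq)
Let s be the solubility of Pb₃(PO₄)₂ here. The common ion gives [PO₄³⁻] ≈ 5.66×10⁻² mol/L, and [Pb²⁺] = 3s.
Ksp = [Pb²⁺]^3[PO₄³⁻]^2 = (3s)^3(5.66×10⁻²)^2
(3s)^3 = 2.85×10⁻⁴⁴ / (5.66×10⁻²)^2 = 8.90×10⁻⁴²
s = 6.91×10⁻¹⁵ mol/L

6.91×10⁻¹⁵ M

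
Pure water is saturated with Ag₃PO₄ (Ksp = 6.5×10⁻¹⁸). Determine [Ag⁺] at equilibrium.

6.6×10⁻⁵ M

Ag₃PO₄(s) ⇌ 3 Ag⁺(aq) + PO₄³⁻(aq)
If s mol/L of Ag₃PO₄ dissolves, [Ag⁺] = 3s and [PO₄³⁻] = s.
Ksp = [Ag⁺]^3[PO₄³⁻] = (3s)^3 · s = 27s^4 = 6.5×10⁻¹⁸
s = 2.2×10⁻⁵ M
[Ag⁺] = 3s = 6.6×10⁻⁵ M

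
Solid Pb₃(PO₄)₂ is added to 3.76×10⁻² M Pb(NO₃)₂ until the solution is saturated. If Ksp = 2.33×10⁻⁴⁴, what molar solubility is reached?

1.05×10⁻²⁰ M

Pb₃(PO₄)₂(s) ⇌ 3 Pb²⁺(aq) + 2 PO₄³⁻(aq)
Pb²⁺ is already present at 3.76×10⁻² M. If s mol/L of Pb₃(PO₄)₂ dissolves, [PO₄³⁻] = 2s while [Pb²⁺] ≈ 3.76×10⁻² M.
Ksp = [Pb²⁺]^3[PO₄³⁻]^2 = (3.76×10⁻²)^3(2s)^2
(2s)^2 = 2.33×10⁻⁴⁴ / (3.76×10⁻²)^3 = 4.38×10⁻⁴⁰
s = 1.05×10⁻²⁰ M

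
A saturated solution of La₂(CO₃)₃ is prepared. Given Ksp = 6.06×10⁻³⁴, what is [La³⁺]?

La₂(CO₃)₃(s) ⇌ 2 La³⁺(aq) + 3 CO₃²⁻(aq)
Call the molar solubility s, so that [La³⁺] = 2s and [CO₃²⁻] = 3s.
Ksp = [La³⁺]^2[CO₃²⁻]^3 = (2s)^2 · (3s)^3 = 108s^5 = 6.06×10⁻³⁴
s = 8.91×10⁻⁸ M
[La³⁺] = 2s = 1.78×10⁻⁷ M

1.78×10⁻⁷ M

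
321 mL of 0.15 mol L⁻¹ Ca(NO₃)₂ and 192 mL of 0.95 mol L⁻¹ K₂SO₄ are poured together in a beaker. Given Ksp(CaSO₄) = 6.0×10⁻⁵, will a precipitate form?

Total volume after mixing = 321 + 192 = 513 mL.
[Ca²⁺] = (0.15)(321)/513 = 9.4×10⁻² mol L⁻¹
[SO₄²⁻] = (0.95)(192)/513 = 0.36 mol L⁻¹
Q = [Ca²⁺][SO₄²⁻] = 3.3×10⁻²
Since Q (3.3×10⁻²) exceeds Ksp (6.0×10⁻⁵), CaSO₄ will precipitate.

Yes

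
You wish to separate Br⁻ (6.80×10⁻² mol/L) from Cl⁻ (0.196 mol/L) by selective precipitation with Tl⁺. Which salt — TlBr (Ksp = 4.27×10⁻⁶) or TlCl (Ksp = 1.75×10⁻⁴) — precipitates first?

TlBr

Precipitation of each salt begins when its ion product equals Ksp.
For TlBr: [Tl⁺] = (Ksp/[Br⁻]) = 6.28×10⁻⁵ mol/L
For TlCl: [Tl⁺] = (Ksp/[Cl⁻]) = 8.93×10⁻⁴ mol/L
The smaller threshold [Tl⁺] is reached first, so TlBr precipitates first.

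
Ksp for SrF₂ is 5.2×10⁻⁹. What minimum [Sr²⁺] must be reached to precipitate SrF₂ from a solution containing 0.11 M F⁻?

Each salt precipitates once Q = Ksp for that salt.
SrF₂(s) ⇌ Sr²⁺(aq) + 2 F⁻(aq)
Ksp = [Sr²⁺][F⁻]^2 = [Sr²⁺](0.11)^2
[Sr²⁺] = 5.2×10⁻⁹ / (0.11)^2 = 4.3×10⁻⁷
[Sr²⁺] = 4.3×10⁻⁷ M

4.3×10⁻⁷ M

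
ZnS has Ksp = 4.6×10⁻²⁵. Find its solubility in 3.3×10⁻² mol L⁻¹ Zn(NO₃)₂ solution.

ZnS(s) ⇌ Zn²⁺(aq) + S²⁻(aq)
The solution already contains Zn²⁺ at 3.3×10⁻² mol L⁻¹. Let s be the molar solubility of ZnS.
[Zn²⁺] ≈ 3.3×10⁻² mol L⁻¹ (common ion dominates); [S²⁻] = s.
Ksp = [Zn²⁺][S²⁻] = (3.3×10⁻²)s
s = 4.6×10⁻²⁵ / (3.3×10⁻²) = 1.4×10⁻²³
s = 1.4×10⁻²³ mol L⁻¹

1.4×10⁻²³ M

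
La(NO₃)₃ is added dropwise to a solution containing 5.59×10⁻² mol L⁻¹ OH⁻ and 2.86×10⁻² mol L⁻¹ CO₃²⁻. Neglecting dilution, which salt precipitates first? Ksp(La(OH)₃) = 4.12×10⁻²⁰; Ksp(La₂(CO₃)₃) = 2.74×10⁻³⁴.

La(OH)₃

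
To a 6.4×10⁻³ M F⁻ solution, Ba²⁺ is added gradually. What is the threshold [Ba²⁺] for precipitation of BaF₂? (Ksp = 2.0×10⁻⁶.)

4.9×10⁻² M

Precipitation of each salt begins when its ion product equals Ksp.
BaF₂(s) ⇌ Ba²⁺(aq) + 2 F⁻(aq)
Ksp = [Ba²⁺][F⁻]^2 = [Ba²⁺](6.4×10⁻³)^2
[Ba²⁺] = 2.0×10⁻⁶ / (6.4×10⁻³)^2 = 4.9×10⁻²
[Ba²⁺] = 4.9×10⁻² M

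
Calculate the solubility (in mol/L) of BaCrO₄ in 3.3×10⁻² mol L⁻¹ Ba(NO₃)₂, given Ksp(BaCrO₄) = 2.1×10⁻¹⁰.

6.4×10⁻⁹ M

BaCrO₄(s) ⇌ Ba²⁺(aq) + CrO₄²⁻(aq)
Let s be the solubility of BaCrO₄ here. The common ion gives [Ba²⁺] ≈ 3.3×10⁻² mol L⁻¹, and [CrO₄²⁻] = s.
Ksp = [Ba²⁺][CrO₄²⁻] = (3.3×10⁻²)s
s = 2.1×10⁻¹⁰ / (3.3×10⁻²) = 6.4×10⁻⁹
s = 6.4×10⁻⁹ mol L⁻¹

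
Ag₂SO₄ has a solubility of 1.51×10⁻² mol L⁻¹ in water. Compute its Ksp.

Ksp = 1.38×10⁻⁵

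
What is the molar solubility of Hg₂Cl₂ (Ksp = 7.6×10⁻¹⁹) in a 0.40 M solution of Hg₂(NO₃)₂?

6.9×10⁻¹⁰ M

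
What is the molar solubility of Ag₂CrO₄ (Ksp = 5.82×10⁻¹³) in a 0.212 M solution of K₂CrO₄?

8.28×10⁻⁷ M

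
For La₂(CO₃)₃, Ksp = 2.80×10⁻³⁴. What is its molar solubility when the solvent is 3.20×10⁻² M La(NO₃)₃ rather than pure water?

2.16×10⁻¹¹ M

La₂(CO₃)₃(s) ⇌ 2 La³⁺(aq) + 3 CO₃²⁻(aq)
With La³⁺ already at 3.20×10⁻² M and s small, take [La³⁺] ≈ 3.20×10⁻² M and [CO₃²⁻] = 3s.
Ksp = [La³⁺]^2[CO₃²⁻]^3 = (3.20×10⁻²)^2(3s)^3
(3s)^3 = 2.80×10⁻³⁴ / (3.20×10⁻²)^2 = 2.73×10⁻³¹
s = 2.16×10⁻¹¹ M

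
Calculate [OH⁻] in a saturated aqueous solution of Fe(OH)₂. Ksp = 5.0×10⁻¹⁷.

4.6×10⁻⁶ M

Fe(OH)₂(s) ⇌ Fe²⁺(aq) + 2 OH⁻(aq)
With molar solubility s: [Fe²⁺] = s, [OH⁻] = 2s.
Ksp = [Fe²⁺][OH⁻]^2 = s · (2s)^2 = 4s^3 = 5.0×10⁻¹⁷
s = 2.3×10⁻⁶ mol/L
[OH⁻] = 2s = 4.6×10⁻⁶ mol/L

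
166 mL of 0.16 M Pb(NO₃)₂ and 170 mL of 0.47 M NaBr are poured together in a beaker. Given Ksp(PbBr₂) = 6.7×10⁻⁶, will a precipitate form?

The combined volume is 336 mL.
[Pb²⁺] = (0.16)(166)/336 = 7.9×10⁻² M
[Br⁻] = (0.47)(170)/336 = 0.24 M
Q = [Pb²⁺][Br⁻]^2 = 4.5×10⁻³
Q = 4.5×10⁻³ > Ksp = 6.7×10⁻⁶, so the solution is supersaturated and PbBr₂ precipitates.

Yes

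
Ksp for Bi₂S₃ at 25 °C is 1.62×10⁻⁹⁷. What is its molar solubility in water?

1.72×10⁻²⁰ M

Bi₂S₃(s) ⇌ 2 Bi³⁺(aq) + 3 S²⁻(aq)
Let s be the molar solubility. Then [Bi³⁺] = 2s and [S²⁻] = 3s.
Ksp = [Bi³⁺]^2[S²⁻]^3 = (2s)^2 · (3s)^3 = 108s^5
108s^5 = 1.62×10⁻⁹⁷  ⇒  s^5 = 1.50×10⁻⁹⁹
s = 1.72×10⁻²⁰ mol/L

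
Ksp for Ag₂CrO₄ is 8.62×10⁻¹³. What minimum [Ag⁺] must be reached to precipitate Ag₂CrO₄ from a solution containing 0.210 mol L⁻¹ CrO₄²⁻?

2.03×10⁻⁶ M

Precipitation of each salt begins when its ion product equals Ksp.
Ag₂CrO₄(s) ⇌ 2 Ag⁺(aq) + CrO₄²⁻(aq)
Ksp = [Ag⁺]^2[CrO₄²⁻] = [Ag⁺]^2(0.210)
[Ag⁺]^2 = 8.62×10⁻¹³ / (0.210) = 4.10×10⁻¹²
[Ag⁺] = 2.03×10⁻⁶ mol L⁻¹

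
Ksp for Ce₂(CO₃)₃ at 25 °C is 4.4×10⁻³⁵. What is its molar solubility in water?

Ce₂(CO₃)₃(s) ⇌ 2 Ce³⁺(aq) + 3 CO₃²⁻(aq)
If s mol/L of Ce₂(CO₃)₃ dissolves, [Ce³⁺] = 2s and [CO₃²⁻] = 3s.
Ksp = [Ce³⁺]^2[CO₃²⁻]^3 = (2s)^2 · (3s)^3 = 108s^5
108s^5 = 4.4×10⁻³⁵  ⇒  s^5 = 4.1×10⁻³⁷
s = (4.1×10⁻³⁷)^(1/5) = 5.3×10⁻⁸ mol/L

5.3×10⁻⁸ M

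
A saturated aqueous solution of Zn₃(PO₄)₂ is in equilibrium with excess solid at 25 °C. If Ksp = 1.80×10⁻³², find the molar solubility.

1.76×10⁻⁷ M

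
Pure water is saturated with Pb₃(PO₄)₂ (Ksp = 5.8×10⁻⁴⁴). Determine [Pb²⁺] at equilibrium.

Pb₃(PO₄)₂(s) ⇌ 3 Pb²⁺(aq) + 2 PO₄³⁻(aq)
For each mole of Pb₃(PO₄)₂ that dissolves per liter, [Pb²⁺] = 3s and [PO₄³⁻] = 2s; let s denote this solubility.
Ksp = [Pb²⁺]^3[PO₄³⁻]^2 = (3s)^3 · (2s)^2 = 108s^5 = 5.8×10⁻⁴⁴
s = 8.8×10⁻¹⁰ M
[Pb²⁺] = 3s = 2.6×10⁻⁹ M

2.6×10⁻⁹ M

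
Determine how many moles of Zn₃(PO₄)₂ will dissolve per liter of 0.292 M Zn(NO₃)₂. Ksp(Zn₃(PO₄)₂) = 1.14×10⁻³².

Zn₃(PO₄)₂(s) ⇌ 3 Zn²⁺(aq) + 2 PO₄³⁻(aq)
The solution already contains Zn²⁺ at 0.292 M. Let s be the molar solubility of Zn₃(PO₄)₂.
[Zn²⁺] ≈ 0.292 M (common ion dominates); [PO₄³⁻] = 2s.
Ksp = [Zn²⁺]^3[PO₄³⁻]^2 = (0.292)^3(2s)^2
(2s)^2 = 1.14×10⁻³² / (0.292)^3 = 4.58×10⁻³¹
s = 3.38×10⁻¹⁶ M

3.38×10⁻¹⁶ M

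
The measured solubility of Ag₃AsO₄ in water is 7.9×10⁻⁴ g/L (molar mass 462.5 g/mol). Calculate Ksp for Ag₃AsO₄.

Convert to molarity: s = 7.9×10⁻⁴ / 462.5 = 1.708×10⁻⁶ mol/L
Ag₃AsO₄(s) ⇌ 3 Ag⁺(aq) + AsO₄³⁻(aq)
With molar solubility s: [Ag⁺] = 3s, [AsO₄³⁻] = s.
Ksp = [Ag⁺]^3[AsO₄³⁻] = (3s)^3 · s = 27s^4
Ksp = 27 × (1.708×10⁻⁶)^4 = 2.3×10⁻²²

Ksp = 2.3×10⁻²²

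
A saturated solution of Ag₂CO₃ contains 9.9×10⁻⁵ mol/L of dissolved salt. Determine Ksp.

Ag₂CO₃(s) ⇌ 2 Ag⁺(aq) + CO₃²⁻(aq)
Call the molar solubility s, so that [Ag⁺] = 2s and [CO₃²⁻] = s.
Ksp = [Ag⁺]^2[CO₃²⁻] = (2s)^2 · s = 4s^3
Ksp = 4 × (9.9×10⁻⁵)^3 = 3.9×10⁻¹²

Ksp = 3.9×10⁻¹²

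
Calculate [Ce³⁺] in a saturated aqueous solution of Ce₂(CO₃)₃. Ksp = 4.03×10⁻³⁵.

Ce₂(CO₃)₃(s) ⇌ 2 Ce³⁺(aq) + 3 CO₃²⁻(aq)
With molar solubility s: [Ce³⁺] = 2s, [CO₃²⁻] = 3s.
Ksp = [Ce³⁺]^2[CO₃²⁻]^3 = (2s)^2 · (3s)^3 = 108s^5 = 4.03×10⁻³⁵
s = 5.18×10⁻⁸ mol L⁻¹
[Ce³⁺] = 2s = 1.04×10⁻⁷ mol L⁻¹

1.04×10⁻⁷ M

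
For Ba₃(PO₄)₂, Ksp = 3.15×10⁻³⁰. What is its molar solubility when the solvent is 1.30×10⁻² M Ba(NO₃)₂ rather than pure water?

Ba₃(PO₄)₂(s) ⇌ 3 Ba²⁺(aq) + 2 PO₄³⁻(aq)
The solution already contains Ba²⁺ at 1.30×10⁻² M. Let s be the molar solubility of Ba₃(PO₄)₂.
[Ba²⁺] ≈ 1.30×10⁻² M (common ion dominates); [PO₄³⁻] = 2s.
Ksp = [Ba²⁺]^3[PO₄³⁻]^2 = (1.30×10⁻²)^3(2s)^2
(2s)^2 = 3.15×10⁻³⁰ / (1.30×10⁻²)^3 = 1.43×10⁻²⁴
s = 5.99×10⁻¹³ M

5.99×10⁻¹³ M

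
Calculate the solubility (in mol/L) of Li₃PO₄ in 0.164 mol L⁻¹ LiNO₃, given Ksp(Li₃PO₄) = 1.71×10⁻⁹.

3.88×10⁻⁷ M

Li₃PO₄(s) ⇌ 3 Li⁺(aq) + PO₄³⁻(aq)
With Li⁺ already at 0.164 mol L⁻¹ and s small, take [Li⁺] ≈ 0.164 mol L⁻¹ and [PO₄³⁻] = s.
Ksp = [Li⁺]^3[PO₄³⁻] = (0.164)^3s
s = 1.71×10⁻⁹ / (0.164)^3 = 3.88×10⁻⁷
s = 3.88×10⁻⁷ mol L⁻¹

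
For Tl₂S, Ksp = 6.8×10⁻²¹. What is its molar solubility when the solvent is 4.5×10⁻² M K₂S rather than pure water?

Tl₂S(s) ⇌ 2 Tl⁺(aq) + S²⁻(aq)
With S²⁻ already at 4.5×10⁻² M and s small, take [S²⁻] ≈ 4.5×10⁻² M and [Tl⁺] = 2s.
Ksp = [Tl⁺]^2[S²⁻] = (2s)^2(4.5×10⁻²)
(2s)^2 = 6.8×10⁻²¹ / (4.5×10⁻²) = 1.5×10⁻¹⁹
s = 1.9×10⁻¹⁰ M

1.9×10⁻¹⁰ M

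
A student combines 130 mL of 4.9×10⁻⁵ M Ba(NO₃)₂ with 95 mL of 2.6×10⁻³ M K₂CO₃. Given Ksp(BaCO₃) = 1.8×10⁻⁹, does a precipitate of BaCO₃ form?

The combined volume is 225 mL.
[Ba²⁺] = (4.9×10⁻⁵)(130)/225 = 2.8×10⁻⁵ M
[CO₃²⁻] = (2.6×10⁻³)(95)/225 = 1.1×10⁻³ M
Q = [Ba²⁺][CO₃²⁻] = 3.1×10⁻⁸
Q = 3.1×10⁻⁸ > Ksp = 1.8×10⁻⁹, so the solution is supersaturated and BaCO₃ precipitates.

Yes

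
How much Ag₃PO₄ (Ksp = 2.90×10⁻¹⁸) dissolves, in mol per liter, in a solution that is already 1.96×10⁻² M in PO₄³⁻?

1.76×10⁻⁶ M

Ag₃PO₄(s) ⇌ 3 Ag⁺(aq) + PO₄³⁻(aq)
With PO₄³⁻ already at 1.96×10⁻² M and s small, take [PO₄³⁻] ≈ 1.96×10⁻² M and [Ag⁺] = 3s.
Ksp = [Ag⁺]^3[PO₄³⁻] = (3s)^3(1.96×10⁻²)
(3s)^3 = 2.90×10⁻¹⁸ / (1.96×10⁻²) = 1.48×10⁻¹⁶
s = 1.76×10⁻⁶ M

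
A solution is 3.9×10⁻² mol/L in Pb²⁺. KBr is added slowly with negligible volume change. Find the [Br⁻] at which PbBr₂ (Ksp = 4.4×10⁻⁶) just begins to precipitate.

Precipitation begins when Q = Ksp.
PbBr₂(s) ⇌ Pb²⁺(aq) + 2 Br⁻(aq)
Ksp = [Pb²⁺][Br⁻]^2 = [Br⁻]^2(3.9×10⁻²)
[Br⁻]^2 = 4.4×10⁻⁶ / (3.9×10⁻²) = 1.1×10⁻⁴
[Br⁻] = 1.1×10⁻² mol/L

1.1×10⁻² M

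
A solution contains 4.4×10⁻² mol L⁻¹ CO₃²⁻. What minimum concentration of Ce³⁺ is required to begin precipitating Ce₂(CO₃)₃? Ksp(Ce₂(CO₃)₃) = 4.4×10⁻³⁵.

The threshold for precipitation is Q = Ksp.
Ce₂(CO₃)₃(s) ⇌ 2 Ce³⁺(aq) + 3 CO₃²⁻(aq)
Ksp = [Ce³⁺]^2[CO₃²⁻]^3 = [Ce³⁺]^2(4.4×10⁻²)^3
[Ce³⁺]^2 = 4.4×10⁻³⁵ / (4.4×10⁻²)^3 = 5.2×10⁻³¹
[Ce³⁺] = 7.2×10⁻¹⁶ mol L⁻¹

7.2×10⁻¹⁶ M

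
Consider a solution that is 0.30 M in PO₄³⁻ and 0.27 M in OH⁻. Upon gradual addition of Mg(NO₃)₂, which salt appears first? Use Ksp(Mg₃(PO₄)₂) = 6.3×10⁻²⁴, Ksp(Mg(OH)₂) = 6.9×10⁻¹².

Mg(OH)₂

Precipitation of each salt begins when its ion product equals Ksp.
For Mg₃(PO₄)₂: [Mg²⁺] = (Ksp/[PO₄³⁻]^2)^(1/3) = 4.1×10⁻⁸ M
For Mg(OH)₂: [Mg²⁺] = (Ksp/[OH⁻]^2) = 9.5×10⁻¹¹ M
Since Mg(OH)₂ needs less Mg²⁺ to reach saturation, it precipitates first.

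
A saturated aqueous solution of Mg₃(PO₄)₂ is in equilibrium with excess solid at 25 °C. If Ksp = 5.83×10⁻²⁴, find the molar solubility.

8.84×10⁻⁶ M

Mg₃(PO₄)₂(s) ⇌ 3 Mg²⁺(aq) + 2 PO₄³⁻(aq)
Call the molar solubility s, so that [Mg²⁺] = 3s and [PO₄³⁻] = 2s.
Ksp = [Mg²⁺]^3[PO₄³⁻]^2 = (3s)^3 · (2s)^2 = 108s^5
108s^5 = 5.83×10⁻²⁴  ⇒  s^5 = 5.40×10⁻²⁶
Taking the 5th root, s = 8.84×10⁻⁶ M.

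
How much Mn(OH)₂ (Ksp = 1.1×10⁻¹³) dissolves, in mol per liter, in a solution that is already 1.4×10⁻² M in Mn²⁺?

1.4×10⁻⁶ M

Mn(OH)₂(s) ⇌ Mn²⁺(aq) + 2 OH⁻(aq)
With Mn²⁺ already at 1.4×10⁻² M and s small, take [Mn²⁺] ≈ 1.4×10⁻² M and [OH⁻] = 2s.
Ksp = [Mn²⁺][OH⁻]^2 = (1.4×10⁻²)(2s)^2
(2s)^2 = 1.1×10⁻¹³ / (1.4×10⁻²) = 7.9×10⁻¹²
s = 1.4×10⁻⁶ M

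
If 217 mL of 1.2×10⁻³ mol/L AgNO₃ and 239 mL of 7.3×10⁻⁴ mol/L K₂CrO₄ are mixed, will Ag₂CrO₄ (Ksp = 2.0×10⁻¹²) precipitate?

After mixing, V = 217 mL + 239 mL = 456 mL.
[Ag⁺] = (1.2×10⁻³)(217)/456 = 5.7×10⁻⁴ mol/L
[CrO₄²⁻] = (7.3×10⁻⁴)(239)/456 = 3.8×10⁻⁴ mol/L
Q = [Ag⁺]^2[CrO₄²⁻] = 1.2×10⁻¹⁰
Since Q (1.2×10⁻¹⁰) exceeds Ksp (2.0×10⁻¹²), Ag₂CrO₄ will precipitate.

Yes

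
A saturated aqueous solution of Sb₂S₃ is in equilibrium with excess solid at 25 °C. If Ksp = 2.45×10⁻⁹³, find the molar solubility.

Sb₂S₃(s) ⇌ 2 Sb³⁺(aq) + 3 S²⁻(aq)
If s mol/L of Sb₂S₃ dissolves, [Sb³⁺] = 2s and [S²⁻] = 3s.
Ksp = [Sb³⁺]^2[S²⁻]^3 = (2s)^2 · (3s)^3 = 108s^5
108s^5 = 2.45×10⁻⁹³  ⇒  s^5 = 2.27×10⁻⁹⁵
Taking the 5th root, s = 1.18×10⁻¹⁹ mol L⁻¹.

1.18×10⁻¹⁹ M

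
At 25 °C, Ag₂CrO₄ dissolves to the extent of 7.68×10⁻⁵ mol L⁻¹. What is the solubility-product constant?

Ksp = 1.81×10⁻¹²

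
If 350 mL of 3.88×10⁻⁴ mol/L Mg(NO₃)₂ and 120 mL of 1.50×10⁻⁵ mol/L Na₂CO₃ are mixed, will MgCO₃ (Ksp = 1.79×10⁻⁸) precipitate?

The combined volume is 470 mL.
[Mg²⁺] = (3.88×10⁻⁴)(350)/470 = 2.89×10⁻⁴ mol/L
[CO₃²⁻] = (1.50×10⁻⁵)(120)/470 = 3.83×10⁻⁶ mol/L
Q = [Mg²⁺][CO₃²⁻] = 1.11×10⁻⁹
Q < Ksp (1.11×10⁻⁹ vs 1.79×10⁻⁸); the solution remains unsaturated and no precipitate forms.

No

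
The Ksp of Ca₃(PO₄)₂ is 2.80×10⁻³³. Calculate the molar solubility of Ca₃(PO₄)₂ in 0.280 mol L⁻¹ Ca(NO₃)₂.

1.79×10⁻¹⁶ M

Ca₃(PO₄)₂(s) ⇌ 3 Ca²⁺(aq) + 2 PO₄³⁻(aq)
Let s be the solubility of Ca₃(PO₄)₂ here. The common ion gives [Ca²⁺] ≈ 0.280 mol L⁻¹, and [PO₄³⁻] = 2s.
Ksp = [Ca²⁺]^3[PO₄³⁻]^2 = (0.280)^3(2s)^2
(2s)^2 = 2.80×10⁻³³ / (0.280)^3 = 1.28×10⁻³¹
s = 1.79×10⁻¹⁶ mol L⁻¹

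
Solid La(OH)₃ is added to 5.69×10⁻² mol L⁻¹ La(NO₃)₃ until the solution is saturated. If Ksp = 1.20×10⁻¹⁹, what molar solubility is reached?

4.27×10⁻⁷ M

La(OH)₃(s) ⇌ La³⁺(aq) + 3 OH⁻(aq)
Let s be the solubility of La(OH)₃ here. The common ion gives [La³⁺] ≈ 5.69×10⁻² mol L⁻¹, and [OH⁻] = 3s.
Ksp = [La³⁺][OH⁻]^3 = (5.69×10⁻²)(3s)^3
(3s)^3 = 1.20×10⁻¹⁹ / (5.69×10⁻²) = 2.11×10⁻¹⁸
s = 4.27×10⁻⁷ mol L⁻¹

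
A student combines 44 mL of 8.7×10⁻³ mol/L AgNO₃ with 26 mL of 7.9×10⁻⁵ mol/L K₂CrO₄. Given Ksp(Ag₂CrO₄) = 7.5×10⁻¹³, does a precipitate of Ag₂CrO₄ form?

Yes

After mixing, V = 44 mL + 26 mL = 70 mL.
[Ag⁺] = (8.7×10⁻³)(44)/70 = 5.5×10⁻³ mol/L
[CrO₄²⁻] = (7.9×10⁻⁵)(26)/70 = 2.9×10⁻⁵ mol/L
Q = [Ag⁺]^2[CrO₄²⁻] = 8.8×10⁻¹⁰
Because Q > Ksp (8.8×10⁻¹⁰ vs 7.5×10⁻¹³), a precipitate of Ag₂CrO₄ forms.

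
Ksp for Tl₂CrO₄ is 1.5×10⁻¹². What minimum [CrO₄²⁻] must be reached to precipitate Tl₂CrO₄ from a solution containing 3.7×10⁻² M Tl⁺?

1.1×10⁻⁹ M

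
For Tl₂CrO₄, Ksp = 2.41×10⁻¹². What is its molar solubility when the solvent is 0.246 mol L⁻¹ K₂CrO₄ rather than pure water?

1.56×10⁻⁶ M

Tl₂CrO₄(s) ⇌ 2 Tl⁺(aq) + CrO₄²⁻(aq)
The solution already contains CrO₄²⁻ at 0.246 mol L⁻¹. Let s be the molar solubility of Tl₂CrO₄.
[CrO₄²⁻] ≈ 0.246 mol L⁻¹ (common ion dominates); [Tl⁺] = 2s.
Ksp = [Tl⁺]^2[CrO₄²⁻] = (2s)^2(0.246)
(2s)^2 = 2.41×10⁻¹² / (0.246) = 9.80×10⁻¹²
s = 1.56×10⁻⁶ mol L⁻¹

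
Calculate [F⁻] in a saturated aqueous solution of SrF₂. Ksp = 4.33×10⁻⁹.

SrF₂(s) ⇌ Sr²⁺(aq) + 2 F⁻(aq)
With molar solubility s: [Sr²⁺] = s, [F⁻] = 2s.
Ksp = [Sr²⁺][F⁻]^2 = s · (2s)^2 = 4s^3 = 4.33×10⁻⁹
s = 1.03×10⁻³ M
[F⁻] = 2s = 2.05×10⁻³ M

2.05×10⁻³ M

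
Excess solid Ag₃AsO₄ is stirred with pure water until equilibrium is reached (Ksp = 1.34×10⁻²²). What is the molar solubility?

1.49×10⁻⁶ M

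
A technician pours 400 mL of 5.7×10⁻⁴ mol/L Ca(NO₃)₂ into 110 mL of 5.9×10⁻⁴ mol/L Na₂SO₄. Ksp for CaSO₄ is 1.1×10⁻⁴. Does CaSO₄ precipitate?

No

Total volume after mixing = 400 + 110 = 510 mL.
[Ca²⁺] = (5.7×10⁻⁴)(400)/510 = 4.5×10⁻⁴ mol/L
[SO₄²⁻] = (5.9×10⁻⁴)(110)/510 = 1.3×10⁻⁴ mol/L
Q = [Ca²⁺][SO₄²⁻] = 5.7×10⁻⁸
Since Q (5.7×10⁻⁸) is less than Ksp (1.1×10⁻⁴), no CaSO₄ precipitates.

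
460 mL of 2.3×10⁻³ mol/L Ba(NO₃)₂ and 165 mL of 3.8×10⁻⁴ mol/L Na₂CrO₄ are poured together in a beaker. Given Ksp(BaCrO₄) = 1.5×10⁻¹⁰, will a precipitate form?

After mixing, V = 460 mL + 165 mL = 625 mL.
[Ba²⁺] = (2.3×10⁻³)(460)/625 = 1.7×10⁻³ mol/L
[CrO₄²⁻] = (3.8×10⁻⁴)(165)/625 = 1.0×10⁻⁴ mol/L
Q = [Ba²⁺][CrO₄²⁻] = 1.7×10⁻⁷
Q = 1.7×10⁻⁷ > Ksp = 1.5×10⁻¹⁰, so the solution is supersaturated and BaCrO₄ precipitates.

Yes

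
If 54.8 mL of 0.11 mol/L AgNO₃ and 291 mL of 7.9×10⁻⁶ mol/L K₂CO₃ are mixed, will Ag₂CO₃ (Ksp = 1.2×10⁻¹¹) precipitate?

Yes

Total volume after mixing = 54.8 + 291 = 345.8 mL.
[Ag⁺] = (0.11)(54.8)/345.8 = 1.7×10⁻² mol/L
[CO₃²⁻] = (7.9×10⁻⁶)(291)/345.8 = 6.6×10⁻⁶ mol/L
Q = [Ag⁺]^2[CO₃²⁻] = 2.0×10⁻⁹
Because Q > Ksp (2.0×10⁻⁹ vs 1.2×10⁻¹¹), a precipitate of Ag₂CO₃ forms.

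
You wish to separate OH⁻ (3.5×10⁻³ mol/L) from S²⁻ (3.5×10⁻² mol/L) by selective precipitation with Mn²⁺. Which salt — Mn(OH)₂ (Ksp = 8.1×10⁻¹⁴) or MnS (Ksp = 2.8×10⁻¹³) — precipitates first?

MnS

A salt starts to precipitate once the ion product Q reaches its Ksp.
For Mn(OH)₂: [Mn²⁺] = (Ksp/[OH⁻]^2) = 6.6×10⁻⁹ mol/L
For MnS: [Mn²⁺] = (Ksp/[S²⁻]) = 8.0×10⁻¹² mol/L
MnS requires the lower [Mn²⁺], so it precipitates first.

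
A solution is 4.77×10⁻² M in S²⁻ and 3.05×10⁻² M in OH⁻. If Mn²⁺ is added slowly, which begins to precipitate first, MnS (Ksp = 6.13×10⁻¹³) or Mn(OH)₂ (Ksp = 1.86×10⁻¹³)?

MnS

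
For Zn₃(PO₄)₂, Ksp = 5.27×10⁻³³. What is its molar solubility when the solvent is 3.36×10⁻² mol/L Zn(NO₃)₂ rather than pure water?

5.89×10⁻¹⁵ M

Zn₃(PO₄)₂(s) ⇌ 3 Zn²⁺(aq) + 2 PO₄³⁻(aq)
Zn²⁺ is already present at 3.36×10⁻² mol/L. If s mol/L of Zn₃(PO₄)₂ dissolves, [PO₄³⁻] = 2s while [Zn²⁺] ≈ 3.36×10⁻² mol/L.
Ksp = [Zn²⁺]^3[PO₄³⁻]^2 = (3.36×10⁻²)^3(2s)^2
(2s)^2 = 5.27×10⁻³³ / (3.36×10⁻²)^3 = 1.39×10⁻²⁸
s = 5.89×10⁻¹⁵ mol/L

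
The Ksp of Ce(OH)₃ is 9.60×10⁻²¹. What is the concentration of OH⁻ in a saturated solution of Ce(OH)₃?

1.30×10⁻⁵ M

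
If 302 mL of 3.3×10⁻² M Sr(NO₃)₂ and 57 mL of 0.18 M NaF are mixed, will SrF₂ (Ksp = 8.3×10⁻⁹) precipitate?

Yes

After mixing, V = 302 mL + 57 mL = 359 mL.
[Sr²⁺] = (3.3×10⁻²)(302)/359 = 2.8×10⁻² M
[F⁻] = (0.18)(57)/359 = 2.9×10⁻² M
Q = [Sr²⁺][F⁻]^2 = 2.3×10⁻⁵
Since Q (2.3×10⁻⁵) exceeds Ksp (8.3×10⁻⁹), SrF₂ will precipitate.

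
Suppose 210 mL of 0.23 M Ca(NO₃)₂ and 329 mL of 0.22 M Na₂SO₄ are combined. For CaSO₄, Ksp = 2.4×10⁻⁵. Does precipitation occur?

Yes

The combined volume is 539 mL.
[Ca²⁺] = (0.23)(210)/539 = 9.0×10⁻² M
[SO₄²⁻] = (0.22)(329)/539 = 0.13 M
Q = [Ca²⁺][SO₄²⁻] = 1.2×10⁻²
Since Q (1.2×10⁻²) exceeds Ksp (2.4×10⁻⁵), CaSO₄ will precipitate.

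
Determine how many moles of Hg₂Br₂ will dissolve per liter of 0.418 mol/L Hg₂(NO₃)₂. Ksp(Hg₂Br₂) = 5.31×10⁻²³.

5.64×10⁻¹² M

Hg₂Br₂(s) ⇌ Hg₂²⁺(aq) + 2 Br⁻(aq)
Hg₂²⁺ is already present at 0.418 mol/L. If s mol/L of Hg₂Br₂ dissolves, [Br⁻] = 2s while [Hg₂²⁺] ≈ 0.418 mol/L.
Ksp = [Hg₂²⁺][Br⁻]^2 = (0.418)(2s)^2
(2s)^2 = 5.31×10⁻²³ / (0.418) = 1.27×10⁻²²
s = 5.64×10⁻¹² mol/L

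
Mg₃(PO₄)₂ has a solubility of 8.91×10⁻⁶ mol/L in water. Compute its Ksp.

Ksp = 6.06×10⁻²⁴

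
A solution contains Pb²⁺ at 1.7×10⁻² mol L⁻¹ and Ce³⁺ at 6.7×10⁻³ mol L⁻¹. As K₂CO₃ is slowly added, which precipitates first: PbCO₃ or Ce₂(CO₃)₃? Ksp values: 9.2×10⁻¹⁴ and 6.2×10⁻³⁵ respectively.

PbCO₃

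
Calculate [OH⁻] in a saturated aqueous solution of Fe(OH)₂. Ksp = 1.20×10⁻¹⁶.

Fe(OH)₂(s) ⇌ Fe²⁺(aq) + 2 OH⁻(aq)
Call the molar solubility s, so that [Fe²⁺] = s and [OH⁻] = 2s.
Ksp = [Fe²⁺][OH⁻]^2 = s · (2s)^2 = 4s^3 = 1.20×10⁻¹⁶
s = 3.11×10⁻⁶ mol L⁻¹
[OH⁻] = 2s = 6.21×10⁻⁶ mol L⁻¹

6.21×10⁻⁶ M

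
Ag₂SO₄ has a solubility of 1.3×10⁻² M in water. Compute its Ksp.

Ksp = 8.8×10⁻⁶

Ag₂SO₄(s) ⇌ 2 Ag⁺(aq) + SO₄²⁻(aq)
For each mole of Ag₂SO₄ that dissolves per liter, [Ag⁺] = 2s and [SO₄²⁻] = s; let s denote this solubility.
Ksp = [Ag⁺]^2[SO₄²⁻] = (2s)^2 · s = 4s^3
Ksp = 4 × (1.3×10⁻²)^3 = 8.8×10⁻⁶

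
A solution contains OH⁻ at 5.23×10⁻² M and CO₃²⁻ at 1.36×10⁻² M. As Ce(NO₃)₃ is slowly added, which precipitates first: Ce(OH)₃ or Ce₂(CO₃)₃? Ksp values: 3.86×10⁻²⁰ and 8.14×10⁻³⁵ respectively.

Ce(OH)₃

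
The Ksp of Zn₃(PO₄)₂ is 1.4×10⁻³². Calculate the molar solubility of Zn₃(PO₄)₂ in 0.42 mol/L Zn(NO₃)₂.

Zn₃(PO₄)₂(s) ⇌ 3 Zn²⁺(aq) + 2 PO₄³⁻(aq)
With Zn²⁺ already at 0.42 mol/L and s small, take [Zn²⁺] ≈ 0.42 mol/L and [PO₄³⁻] = 2s.
Ksp = [Zn²⁺]^3[PO₄³⁻]^2 = (0.42)^3(2s)^2
(2s)^2 = 1.4×10⁻³² / (0.42)^3 = 1.9×10⁻³¹
s = 2.2×10⁻¹⁶ mol/L

2.2×10⁻¹⁶ M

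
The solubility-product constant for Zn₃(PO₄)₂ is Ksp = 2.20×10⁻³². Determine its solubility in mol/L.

Zn₃(PO₄)₂(s) ⇌ 3 Zn²⁺(aq) + 2 PO₄³⁻(aq)
Call the molar solubility s, so that [Zn²⁺] = 3s and [PO₄³⁻] = 2s.
Ksp = [Zn²⁺]^3[PO₄³⁻]^2 = (3s)^3 · (2s)^2 = 108s^5
108s^5 = 2.20×10⁻³²  ⇒  s^5 = 2.04×10⁻³⁴
s = (2.04×10⁻³⁴)^(1/5) = 1.83×10⁻⁷ M

1.83×10⁻⁷ M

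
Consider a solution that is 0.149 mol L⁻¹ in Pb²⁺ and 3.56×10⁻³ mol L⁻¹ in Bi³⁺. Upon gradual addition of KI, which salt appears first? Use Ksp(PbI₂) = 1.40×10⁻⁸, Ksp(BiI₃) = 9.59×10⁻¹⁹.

BiI₃

A salt starts to precipitate once the ion product Q reaches its Ksp.
For PbI₂: [I⁻] = (Ksp/[Pb²⁺])^(1/2) = 3.07×10⁻⁴ mol L⁻¹
For BiI₃: [I⁻] = (Ksp/[Bi³⁺])^(1/3) = 6.46×10⁻⁶ mol L⁻¹
BiI₃ requires the lower [I⁻], so it precipitates first.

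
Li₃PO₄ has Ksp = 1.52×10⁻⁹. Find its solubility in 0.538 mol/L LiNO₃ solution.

9.76×10⁻⁹ M

Li₃PO₄(s) ⇌ 3 Li⁺(aq) + PO₄³⁻(aq)
Let s be the solubility of Li₃PO₄ here. The common ion gives [Li⁺] ≈ 0.538 mol/L, and [PO₄³⁻] = s.
Ksp = [Li⁺]^3[PO₄³⁻] = (0.538)^3s
s = 1.52×10⁻⁹ / (0.538)^3 = 9.76×10⁻⁹
s = 9.76×10⁻⁹ mol/L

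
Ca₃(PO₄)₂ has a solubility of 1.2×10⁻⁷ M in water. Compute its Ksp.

Ca₃(PO₄)₂(s) ⇌ 3 Ca²⁺(aq) + 2 PO₄³⁻(aq)
Call the molar solubility s, so that [Ca²⁺] = 3s and [PO₄³⁻] = 2s.
Ksp = [Ca²⁺]^3[PO₄³⁻]^2 = (3s)^3 · (2s)^2 = 108s^5
Ksp = 108 × (1.2×10⁻⁷)^5 = 2.7×10⁻³³

Ksp = 2.7×10⁻³³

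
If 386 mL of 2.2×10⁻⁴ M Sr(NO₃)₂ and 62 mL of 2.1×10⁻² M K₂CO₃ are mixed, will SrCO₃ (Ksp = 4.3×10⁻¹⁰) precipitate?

Yes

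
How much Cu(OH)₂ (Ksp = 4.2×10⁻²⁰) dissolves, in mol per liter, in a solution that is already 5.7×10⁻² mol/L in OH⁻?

1.3×10⁻¹⁷ M

Cu(OH)₂(s) ⇌ Cu²⁺(aq) + 2 OH⁻(aq)
With OH⁻ already at 5.7×10⁻² mol/L and s small, take [OH⁻] ≈ 5.7×10⁻² mol/L and [Cu²⁺] = s.
Ksp = [Cu²⁺][OH⁻]^2 = s(5.7×10⁻²)^2
s = 4.2×10⁻²⁰ / (5.7×10⁻²)^2 = 1.3×10⁻¹⁷
s = 1.3×10⁻¹⁷ mol/L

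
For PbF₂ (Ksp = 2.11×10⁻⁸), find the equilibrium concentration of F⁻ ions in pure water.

3.48×10⁻³ M

PbF₂(s) ⇌ Pb²⁺(aq) + 2 F⁻(aq)
For each mole of PbF₂ that dissolves per liter, [Pb²⁺] = s and [F⁻] = 2s; let s denote this solubility.
Ksp = [Pb²⁺][F⁻]^2 = s · (2s)^2 = 4s^3 = 2.11×10⁻⁸
s = 1.74×10⁻³ M
[F⁻] = 2s = 3.48×10⁻³ M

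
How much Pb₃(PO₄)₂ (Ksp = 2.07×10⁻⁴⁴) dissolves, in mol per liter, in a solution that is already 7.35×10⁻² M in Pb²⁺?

Pb₃(PO₄)₂(s) ⇌ 3 Pb²⁺(aq) + 2 PO₄³⁻(aq)
The solution already contains Pb²⁺ at 7.35×10⁻² M. Let s be the molar solubility of Pb₃(PO₄)₂.
[Pb²⁺] ≈ 7.35×10⁻² M (common ion dominates); [PO₄³⁻] = 2s.
Ksp = [Pb²⁺]^3[PO₄³⁻]^2 = (7.35×10⁻²)^3(2s)^2
(2s)^2 = 2.07×10⁻⁴⁴ / (7.35×10⁻²)^3 = 5.21×10⁻⁴¹
s = 3.61×10⁻²¹ M

3.61×10⁻²¹ M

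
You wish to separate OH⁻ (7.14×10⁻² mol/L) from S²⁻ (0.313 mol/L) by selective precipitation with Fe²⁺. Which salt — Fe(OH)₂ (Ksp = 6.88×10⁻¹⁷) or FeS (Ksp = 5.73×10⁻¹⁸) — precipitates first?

FeS

Each salt precipitates once Q = Ksp for that salt.
For Fe(OH)₂: [Fe²⁺] = (Ksp/[OH⁻]^2) = 1.35×10⁻¹⁴ mol/L
For FeS: [Fe²⁺] = (Ksp/[S²⁻]) = 1.83×10⁻¹⁷ mol/L
Since FeS needs less Fe²⁺ to reach saturation, it precipitates first.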